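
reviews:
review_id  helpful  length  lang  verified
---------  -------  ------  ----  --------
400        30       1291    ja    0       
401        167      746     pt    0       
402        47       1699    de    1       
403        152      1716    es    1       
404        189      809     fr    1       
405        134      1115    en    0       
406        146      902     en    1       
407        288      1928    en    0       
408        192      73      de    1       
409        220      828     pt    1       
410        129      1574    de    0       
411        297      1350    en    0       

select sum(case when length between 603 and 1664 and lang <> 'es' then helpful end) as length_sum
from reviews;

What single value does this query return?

review_id=400: ✓ → 30
review_id=401: ✓ → 167
review_id=402: ✗
review_id=403: ✗
review_id=404: ✓ → 189
review_id=405: ✓ → 134
review_id=406: ✓ → 146
review_id=407: ✗
review_id=408: ✗
review_id=409: ✓ → 220
review_id=410: ✓ → 129
review_id=411: ✓ → 297
length_sum = 30 + 167 + 189 + 134 + 146 + 220 + 129 + 297 = 1312

1312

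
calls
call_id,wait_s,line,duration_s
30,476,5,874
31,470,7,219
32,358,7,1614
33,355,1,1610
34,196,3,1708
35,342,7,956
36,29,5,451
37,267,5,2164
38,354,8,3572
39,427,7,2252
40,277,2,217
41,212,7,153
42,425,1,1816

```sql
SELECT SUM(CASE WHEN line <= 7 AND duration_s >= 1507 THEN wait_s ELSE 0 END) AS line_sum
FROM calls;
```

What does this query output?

2028

call_id=30: ✗
call_id=31: ✗
call_id=32: ✓ → 358
call_id=33: ✓ → 355
call_id=34: ✓ → 196
call_id=35: ✗
call_id=36: ✗
call_id=37: ✓ → 267
call_id=38: ✗
call_id=39: ✓ → 427
call_id=40: ✗
call_id=41: ✗
call_id=42: ✓ → 425
line_sum = 358 + 355 + 196 + 267 + 427 + 425 = 2028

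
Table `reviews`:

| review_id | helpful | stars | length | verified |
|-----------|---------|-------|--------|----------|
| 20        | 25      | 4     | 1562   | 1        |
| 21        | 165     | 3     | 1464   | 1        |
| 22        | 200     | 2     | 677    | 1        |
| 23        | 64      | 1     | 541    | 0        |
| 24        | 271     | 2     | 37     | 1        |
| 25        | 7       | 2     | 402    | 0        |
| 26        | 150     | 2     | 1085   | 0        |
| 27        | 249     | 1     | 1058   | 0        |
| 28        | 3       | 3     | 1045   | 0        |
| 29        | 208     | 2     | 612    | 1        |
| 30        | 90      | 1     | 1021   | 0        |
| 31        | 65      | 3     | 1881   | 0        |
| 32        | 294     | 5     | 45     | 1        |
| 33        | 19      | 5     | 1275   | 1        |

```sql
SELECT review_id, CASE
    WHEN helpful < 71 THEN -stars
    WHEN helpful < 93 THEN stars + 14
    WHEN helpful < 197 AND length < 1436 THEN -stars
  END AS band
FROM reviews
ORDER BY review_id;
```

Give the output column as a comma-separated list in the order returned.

review_id=20: helpful < 71 → -4
review_id=21: (no match → NULL) → NULL
review_id=22: (no match → NULL) → NULL
review_id=23: helpful < 71 → -1
review_id=24: (no match → NULL) → NULL
review_id=25: helpful < 71 → -2
review_id=26: helpful < 197 AND length < 1436 → -2
review_id=27: (no match → NULL) → NULL
review_id=28: helpful < 71 → -3
review_id=29: (no match → NULL) → NULL
review_id=30: helpful < 93 → 15
review_id=31: helpful < 71 → -3
review_id=32: (no match → NULL) → NULL
review_id=33: helpful < 71 → -5

-4, NULL, NULL, -1, NULL, -2, -2, NULL, -3, NULL, 15, -3, NULL, -5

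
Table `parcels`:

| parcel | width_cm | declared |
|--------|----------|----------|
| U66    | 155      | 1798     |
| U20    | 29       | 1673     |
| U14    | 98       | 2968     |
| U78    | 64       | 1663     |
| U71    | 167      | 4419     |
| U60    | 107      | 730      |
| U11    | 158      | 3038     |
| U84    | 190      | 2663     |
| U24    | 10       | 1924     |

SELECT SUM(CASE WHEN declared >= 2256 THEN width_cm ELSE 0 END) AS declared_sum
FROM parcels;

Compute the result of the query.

613

parcel=U66: ✗
parcel=U20: ✗
parcel=U14: ✓ → 98
parcel=U78: ✗
parcel=U71: ✓ → 167
parcel=U60: ✗
parcel=U11: ✓ → 158
parcel=U84: ✓ → 190
parcel=U24: ✗
declared_sum = 98 + 167 + 158 + 190 = 613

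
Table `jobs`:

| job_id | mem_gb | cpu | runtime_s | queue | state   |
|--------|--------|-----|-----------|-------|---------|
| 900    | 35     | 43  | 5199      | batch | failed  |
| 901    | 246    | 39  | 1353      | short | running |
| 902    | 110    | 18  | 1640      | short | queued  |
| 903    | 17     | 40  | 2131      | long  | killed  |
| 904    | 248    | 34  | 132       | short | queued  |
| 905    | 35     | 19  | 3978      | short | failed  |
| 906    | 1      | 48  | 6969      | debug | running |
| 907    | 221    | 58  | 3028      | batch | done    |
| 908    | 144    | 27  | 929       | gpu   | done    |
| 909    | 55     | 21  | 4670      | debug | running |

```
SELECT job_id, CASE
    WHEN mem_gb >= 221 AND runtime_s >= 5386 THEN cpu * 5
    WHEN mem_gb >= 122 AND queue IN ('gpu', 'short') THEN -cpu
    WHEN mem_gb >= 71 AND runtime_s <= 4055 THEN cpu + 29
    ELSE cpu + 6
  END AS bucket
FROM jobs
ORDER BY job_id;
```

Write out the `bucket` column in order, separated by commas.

job_id=900: ELSE → 49
job_id=901: mem_gb >= 122 AND queue IN ('gpu', 'short') → -39
job_id=902: mem_gb >= 71 AND runtime_s <= 4055 → 47
job_id=903: ELSE → 46
job_id=904: mem_gb >= 122 AND queue IN ('gpu', 'short') → -34
job_id=905: ELSE → 25
job_id=906: ELSE → 54
job_id=907: mem_gb >= 71 AND runtime_s <= 4055 → 87
job_id=908: mem_gb >= 122 AND queue IN ('gpu', 'short') → -27
job_id=909: ELSE → 27

49, -39, 47, 46, -34, 25, 54, 87, -27, 27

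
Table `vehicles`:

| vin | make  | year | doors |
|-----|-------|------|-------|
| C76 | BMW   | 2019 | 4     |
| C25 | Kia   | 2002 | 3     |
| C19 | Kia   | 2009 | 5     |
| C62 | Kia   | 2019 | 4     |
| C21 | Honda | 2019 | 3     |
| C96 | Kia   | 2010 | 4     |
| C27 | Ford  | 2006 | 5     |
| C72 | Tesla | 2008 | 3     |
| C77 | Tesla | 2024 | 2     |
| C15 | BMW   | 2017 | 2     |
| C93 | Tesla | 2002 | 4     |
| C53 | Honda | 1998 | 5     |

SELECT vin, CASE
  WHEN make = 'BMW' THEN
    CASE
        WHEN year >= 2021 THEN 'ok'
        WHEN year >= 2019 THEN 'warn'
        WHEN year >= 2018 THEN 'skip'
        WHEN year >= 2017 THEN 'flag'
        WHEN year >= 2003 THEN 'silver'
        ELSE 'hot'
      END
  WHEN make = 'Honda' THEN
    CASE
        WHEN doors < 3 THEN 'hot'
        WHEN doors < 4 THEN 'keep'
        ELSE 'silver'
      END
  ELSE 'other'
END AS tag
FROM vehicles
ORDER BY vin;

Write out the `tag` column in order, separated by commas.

vin=C15: make='BMW' → inner[year >= 2017] → flag
vin=C19: make='Kia' → outer ELSE → other
vin=C21: make='Honda' → inner[doors < 4] → keep
vin=C25: make='Kia' → outer ELSE → other
vin=C27: make='Ford' → outer ELSE → other
vin=C53: make='Honda' → inner[ELSE] → silver
vin=C62: make='Kia' → outer ELSE → other
vin=C72: make='Tesla' → outer ELSE → other
vin=C76: make='BMW' → inner[year >= 2019] → warn
vin=C77: make='Tesla' → outer ELSE → other
vin=C93: make='Tesla' → outer ELSE → other
vin=C96: make='Kia' → outer ELSE → other

flag, other, keep, other, other, silver, other, other, warn, other, other, other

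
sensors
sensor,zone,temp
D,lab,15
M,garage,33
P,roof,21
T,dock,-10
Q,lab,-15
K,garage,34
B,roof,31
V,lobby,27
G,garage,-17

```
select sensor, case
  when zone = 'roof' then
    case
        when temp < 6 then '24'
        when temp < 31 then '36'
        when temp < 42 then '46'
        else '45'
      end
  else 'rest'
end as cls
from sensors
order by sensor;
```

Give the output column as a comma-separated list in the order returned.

sensor=B: zone='roof' → inner[temp < 42] → 46
sensor=D: zone='lab' → outer ELSE → rest
sensor=G: zone='garage' → outer ELSE → rest
sensor=K: zone='garage' → outer ELSE → rest
sensor=M: zone='garage' → outer ELSE → rest
sensor=P: zone='roof' → inner[temp < 31] → 36
sensor=Q: zone='lab' → outer ELSE → rest
sensor=T: zone='dock' → outer ELSE → rest
sensor=V: zone='lobby' → outer ELSE → rest

46, rest, rest, rest, rest, 36, rest, rest, rest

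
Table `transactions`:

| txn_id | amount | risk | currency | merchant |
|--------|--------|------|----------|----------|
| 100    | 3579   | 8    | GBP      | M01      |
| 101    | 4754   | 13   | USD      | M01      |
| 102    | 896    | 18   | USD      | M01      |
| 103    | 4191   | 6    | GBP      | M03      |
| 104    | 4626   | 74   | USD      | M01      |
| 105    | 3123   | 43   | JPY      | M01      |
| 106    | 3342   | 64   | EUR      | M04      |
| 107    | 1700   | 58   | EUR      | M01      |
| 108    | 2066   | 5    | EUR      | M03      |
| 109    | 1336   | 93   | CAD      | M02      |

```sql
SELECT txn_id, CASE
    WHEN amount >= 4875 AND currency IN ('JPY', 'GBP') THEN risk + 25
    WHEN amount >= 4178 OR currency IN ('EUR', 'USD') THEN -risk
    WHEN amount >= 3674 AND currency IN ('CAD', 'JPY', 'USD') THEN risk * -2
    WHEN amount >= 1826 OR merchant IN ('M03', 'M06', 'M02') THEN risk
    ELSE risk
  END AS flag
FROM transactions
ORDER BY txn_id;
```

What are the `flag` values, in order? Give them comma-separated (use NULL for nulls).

txn_id=100: amount >= 1826 OR merchant IN ('M03', 'M06', 'M02') → 8
txn_id=101: amount >= 4178 OR currency IN ('EUR', 'USD') → -13
txn_id=102: amount >= 4178 OR currency IN ('EUR', 'USD') → -18
txn_id=103: amount >= 4178 OR currency IN ('EUR', 'USD') → -6
txn_id=104: amount >= 4178 OR currency IN ('EUR', 'USD') → -74
txn_id=105: amount >= 1826 OR merchant IN ('M03', 'M06', 'M02') → 43
txn_id=106: amount >= 4178 OR currency IN ('EUR', 'USD') → -64
txn_id=107: amount >= 4178 OR currency IN ('EUR', 'USD') → -58
txn_id=108: amount >= 4178 OR currency IN ('EUR', 'USD') → -5
txn_id=109: amount >= 1826 OR merchant IN ('M03', 'M06', 'M02') → 93

8, -13, -18, -6, -74, 43, -64, -58, -5, 93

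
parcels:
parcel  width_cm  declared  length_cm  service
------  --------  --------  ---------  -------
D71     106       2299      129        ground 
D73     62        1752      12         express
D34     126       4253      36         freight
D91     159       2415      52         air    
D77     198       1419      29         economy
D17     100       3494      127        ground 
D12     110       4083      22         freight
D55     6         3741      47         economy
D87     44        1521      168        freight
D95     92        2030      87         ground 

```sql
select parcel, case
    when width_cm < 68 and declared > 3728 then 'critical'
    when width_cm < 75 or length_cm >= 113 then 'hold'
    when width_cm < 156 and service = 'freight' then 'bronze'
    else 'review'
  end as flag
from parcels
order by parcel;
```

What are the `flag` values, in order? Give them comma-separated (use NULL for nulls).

bronze, hold, bronze, critical, hold, hold, review, hold, review, review

parcel=D12: width_cm < 156 and service = 'freight' → bronze
parcel=D17: width_cm < 75 or length_cm >= 113 → hold
parcel=D34: width_cm < 156 and service = 'freight' → bronze
parcel=D55: width_cm < 68 and declared > 3728 → critical
parcel=D71: width_cm < 75 or length_cm >= 113 → hold
parcel=D73: width_cm < 75 or length_cm >= 113 → hold
parcel=D77: ELSE → review
parcel=D87: width_cm < 75 or length_cm >= 113 → hold
parcel=D91: ELSE → review
parcel=D95: ELSE → review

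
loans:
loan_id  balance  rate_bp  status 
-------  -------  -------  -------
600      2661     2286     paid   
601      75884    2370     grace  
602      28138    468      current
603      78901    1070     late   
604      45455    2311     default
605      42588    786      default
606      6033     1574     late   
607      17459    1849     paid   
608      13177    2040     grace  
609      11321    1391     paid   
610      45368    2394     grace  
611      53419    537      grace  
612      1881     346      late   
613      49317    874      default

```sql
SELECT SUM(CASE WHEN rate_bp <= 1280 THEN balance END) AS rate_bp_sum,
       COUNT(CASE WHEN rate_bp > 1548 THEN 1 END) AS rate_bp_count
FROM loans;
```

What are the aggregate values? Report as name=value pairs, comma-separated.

rate_bp_sum=254244, rate_bp_count=7

[rate_bp_sum: rate_bp <= 1280]
loan_id=600: ✗
loan_id=601: ✗
loan_id=602: ✓ → 28138
loan_id=603: ✓ → 78901
loan_id=604: ✗
loan_id=605: ✓ → 42588
loan_id=606: ✗
loan_id=607: ✗
loan_id=608: ✗
loan_id=609: ✗
loan_id=610: ✗
loan_id=611: ✓ → 53419
loan_id=612: ✓ → 1881
loan_id=613: ✓ → 49317
rate_bp_sum = 28138 + 78901 + 42588 + 53419 + 1881 + 49317 = 254244
—
[rate_bp_count: rate_bp > 1548]
loan_id=600: ✓ → 1
loan_id=601: ✓ → 1
loan_id=602: ✗
loan_id=603: ✗
loan_id=604: ✓ → 1
loan_id=605: ✗
loan_id=606: ✓ → 1
loan_id=607: ✓ → 1
loan_id=608: ✓ → 1
loan_id=609: ✗
loan_id=610: ✓ → 1
loan_id=611: ✗
loan_id=612: ✗
loan_id=613: ✗
rate_bp_count = COUNT(1, 1, 1, 1, 1, 1, 1) = 7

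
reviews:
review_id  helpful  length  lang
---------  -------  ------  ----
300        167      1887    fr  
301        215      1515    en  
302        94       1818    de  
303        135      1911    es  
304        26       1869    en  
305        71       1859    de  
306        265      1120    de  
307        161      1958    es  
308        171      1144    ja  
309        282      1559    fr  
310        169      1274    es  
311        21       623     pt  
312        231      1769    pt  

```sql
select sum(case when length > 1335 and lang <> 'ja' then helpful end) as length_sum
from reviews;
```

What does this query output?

review_id=300: ✓ → 167
review_id=301: ✓ → 215
review_id=302: ✓ → 94
review_id=303: ✓ → 135
review_id=304: ✓ → 26
review_id=305: ✓ → 71
review_id=306: ✗
review_id=307: ✓ → 161
review_id=308: ✗
review_id=309: ✓ → 282
review_id=310: ✗
review_id=311: ✗
review_id=312: ✓ → 231
length_sum = 167 + 215 + 94 + 135 + 26 + 71 + 161 + 282 + 231 = 1382

1382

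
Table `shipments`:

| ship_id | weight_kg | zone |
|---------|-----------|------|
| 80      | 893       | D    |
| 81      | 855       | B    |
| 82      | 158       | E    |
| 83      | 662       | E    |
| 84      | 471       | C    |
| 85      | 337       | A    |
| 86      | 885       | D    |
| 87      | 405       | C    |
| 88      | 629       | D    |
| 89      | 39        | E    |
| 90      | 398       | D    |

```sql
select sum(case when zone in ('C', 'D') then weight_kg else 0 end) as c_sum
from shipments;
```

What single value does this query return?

3681

ship_id=80: ✓ → 893
ship_id=81: ✗
ship_id=82: ✗
ship_id=83: ✗
ship_id=84: ✓ → 471
ship_id=85: ✗
ship_id=86: ✓ → 885
ship_id=87: ✓ → 405
ship_id=88: ✓ → 629
ship_id=89: ✗
ship_id=90: ✓ → 398
c_sum = 893 + 471 + 885 + 405 + 629 + 398 = 3681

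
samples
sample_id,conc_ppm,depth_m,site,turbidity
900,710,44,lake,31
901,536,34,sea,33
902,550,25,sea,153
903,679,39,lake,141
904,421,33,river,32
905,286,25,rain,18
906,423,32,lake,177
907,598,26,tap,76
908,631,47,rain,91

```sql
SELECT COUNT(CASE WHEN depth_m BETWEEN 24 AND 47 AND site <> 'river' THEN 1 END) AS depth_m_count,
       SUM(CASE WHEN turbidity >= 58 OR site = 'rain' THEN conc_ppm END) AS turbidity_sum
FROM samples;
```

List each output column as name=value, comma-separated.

depth_m_count=8, turbidity_sum=3167

[depth_m_count: depth_m BETWEEN 24 AND 47 AND site <> 'river']
sample_id=900: ✓ → 1
sample_id=901: ✓ → 1
sample_id=902: ✓ → 1
sample_id=903: ✓ → 1
sample_id=904: ✗
sample_id=905: ✓ → 1
sample_id=906: ✓ → 1
sample_id=907: ✓ → 1
sample_id=908: ✓ → 1
depth_m_count = COUNT(1, 1, 1, 1, 1, 1, 1, 1) = 8
—
[turbidity_sum: turbidity >= 58 OR site = 'rain']
sample_id=900: ✗
sample_id=901: ✗
sample_id=902: ✓ → 550
sample_id=903: ✓ → 679
sample_id=904: ✗
sample_id=905: ✓ → 286
sample_id=906: ✓ → 423
sample_id=907: ✓ → 598
sample_id=908: ✓ → 631
turbidity_sum = 550 + 679 + 286 + 423 + 598 + 631 = 3167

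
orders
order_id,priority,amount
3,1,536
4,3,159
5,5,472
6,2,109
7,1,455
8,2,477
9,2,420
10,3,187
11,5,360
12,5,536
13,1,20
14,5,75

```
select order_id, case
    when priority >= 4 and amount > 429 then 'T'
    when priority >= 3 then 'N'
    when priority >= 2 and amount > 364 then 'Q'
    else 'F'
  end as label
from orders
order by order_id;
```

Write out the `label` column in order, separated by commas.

order_id=3: ELSE → F
order_id=4: priority >= 3 → N
order_id=5: priority >= 4 and amount > 429 → T
order_id=6: ELSE → F
order_id=7: ELSE → F
order_id=8: priority >= 2 and amount > 364 → Q
order_id=9: priority >= 2 and amount > 364 → Q
order_id=10: priority >= 3 → N
order_id=11: priority >= 3 → N
order_id=12: priority >= 4 and amount > 429 → T
order_id=13: ELSE → F
order_id=14: priority >= 3 → N

F, N, T, F, F, Q, Q, N, N, T, F, N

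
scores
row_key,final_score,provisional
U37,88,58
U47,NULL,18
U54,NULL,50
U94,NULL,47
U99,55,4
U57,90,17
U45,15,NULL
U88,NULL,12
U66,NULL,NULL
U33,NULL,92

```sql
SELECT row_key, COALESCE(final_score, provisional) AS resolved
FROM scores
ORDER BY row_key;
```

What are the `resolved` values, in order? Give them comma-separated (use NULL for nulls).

row_key=U33: final_score=NULL, provisional=92 → 92
row_key=U37: final_score=88 → 88
row_key=U45: final_score=15 → 15
row_key=U47: final_score=NULL, provisional=18 → 18
row_key=U54: final_score=NULL, provisional=50 → 50
row_key=U57: final_score=90 → 90
row_key=U66: final_score=NULL, provisional=NULL (all NULL) → NULL
row_key=U88: final_score=NULL, provisional=12 → 12
row_key=U94: final_score=NULL, provisional=47 → 47
row_key=U99: final_score=55 → 55

92, 88, 15, 18, 50, 90, NULL, 12, 47, 55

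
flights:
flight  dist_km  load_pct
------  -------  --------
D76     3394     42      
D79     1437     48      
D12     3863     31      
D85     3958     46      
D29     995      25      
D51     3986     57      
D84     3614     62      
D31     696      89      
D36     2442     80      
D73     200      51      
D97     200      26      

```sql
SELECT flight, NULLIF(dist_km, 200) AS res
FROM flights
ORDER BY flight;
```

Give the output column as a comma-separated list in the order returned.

flight=D12: dist_km=3863 vs 200: differ → 3863
flight=D29: dist_km=995 vs 200: differ → 995
flight=D31: dist_km=696 vs 200: differ → 696
flight=D36: dist_km=2442 vs 200: differ → 2442
flight=D51: dist_km=3986 vs 200: differ → 3986
flight=D73: dist_km=200 vs 200: equal → NULL
flight=D76: dist_km=3394 vs 200: differ → 3394
flight=D79: dist_km=1437 vs 200: differ → 1437
flight=D84: dist_km=3614 vs 200: differ → 3614
flight=D85: dist_km=3958 vs 200: differ → 3958
flight=D97: dist_km=200 vs 200: equal → NULL

3863, 995, 696, 2442, 3986, NULL, 3394, 1437, 3614, 3958, NULL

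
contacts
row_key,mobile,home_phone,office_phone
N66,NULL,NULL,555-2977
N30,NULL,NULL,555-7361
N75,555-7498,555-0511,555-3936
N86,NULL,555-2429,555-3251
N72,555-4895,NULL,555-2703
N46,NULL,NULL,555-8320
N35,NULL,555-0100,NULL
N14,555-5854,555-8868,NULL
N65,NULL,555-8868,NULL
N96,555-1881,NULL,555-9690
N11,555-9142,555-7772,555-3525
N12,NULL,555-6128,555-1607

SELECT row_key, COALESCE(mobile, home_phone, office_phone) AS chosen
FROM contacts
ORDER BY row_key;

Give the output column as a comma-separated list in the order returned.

row_key=N11: mobile=555-9142 → 555-9142
row_key=N12: mobile=NULL, home_phone=555-6128 → 555-6128
row_key=N14: mobile=555-5854 → 555-5854
row_key=N30: mobile=NULL, home_phone=NULL, office_phone=555-7361 → 555-7361
row_key=N35: mobile=NULL, home_phone=555-0100 → 555-0100
row_key=N46: mobile=NULL, home_phone=NULL, office_phone=555-8320 → 555-8320
row_key=N65: mobile=NULL, home_phone=555-8868 → 555-8868
row_key=N66: mobile=NULL, home_phone=NULL, office_phone=555-2977 → 555-2977
row_key=N72: mobile=555-4895 → 555-4895
row_key=N75: mobile=555-7498 → 555-7498
row_key=N86: mobile=NULL, home_phone=555-2429 → 555-2429
row_key=N96: mobile=555-1881 → 555-1881

555-9142, 555-6128, 555-5854, 555-7361, 555-0100, 555-8320, 555-8868, 555-2977, 555-4895, 555-7498, 555-2429, 555-1881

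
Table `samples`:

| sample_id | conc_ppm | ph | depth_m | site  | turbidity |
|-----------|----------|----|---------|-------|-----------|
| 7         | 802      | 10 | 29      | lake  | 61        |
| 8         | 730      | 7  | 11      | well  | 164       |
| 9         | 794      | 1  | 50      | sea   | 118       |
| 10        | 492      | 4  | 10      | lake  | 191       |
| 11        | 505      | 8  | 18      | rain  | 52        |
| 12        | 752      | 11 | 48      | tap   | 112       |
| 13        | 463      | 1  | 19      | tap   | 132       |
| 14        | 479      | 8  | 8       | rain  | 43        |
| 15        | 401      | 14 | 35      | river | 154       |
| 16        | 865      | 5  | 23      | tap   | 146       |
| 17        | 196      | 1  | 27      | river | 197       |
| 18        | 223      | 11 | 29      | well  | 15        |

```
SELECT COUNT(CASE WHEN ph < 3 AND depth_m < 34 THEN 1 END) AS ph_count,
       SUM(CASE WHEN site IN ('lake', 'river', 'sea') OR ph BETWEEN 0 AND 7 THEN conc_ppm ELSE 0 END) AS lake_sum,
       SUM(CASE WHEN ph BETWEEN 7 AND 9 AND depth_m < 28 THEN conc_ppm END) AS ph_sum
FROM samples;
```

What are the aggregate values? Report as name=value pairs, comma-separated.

ph_count=2, lake_sum=4743, ph_sum=1714

[ph_count: ph < 3 AND depth_m < 34]
sample_id=7: ✗
sample_id=8: ✗
sample_id=9: ✗
sample_id=10: ✗
sample_id=11: ✗
sample_id=12: ✗
sample_id=13: ✓ → 1
sample_id=14: ✗
sample_id=15: ✗
sample_id=16: ✗
sample_id=17: ✓ → 1
sample_id=18: ✗
ph_count = COUNT(1, 1) = 2
—
[lake_sum: site IN ('lake', 'river', 'sea') OR ph BETWEEN 0 AND 7]
sample_id=7: ✓ → 802
sample_id=8: ✓ → 730
sample_id=9: ✓ → 794
sample_id=10: ✓ → 492
sample_id=11: ✗
sample_id=12: ✗
sample_id=13: ✓ → 463
sample_id=14: ✗
sample_id=15: ✓ → 401
sample_id=16: ✓ → 865
sample_id=17: ✓ → 196
sample_id=18: ✗
lake_sum = 802 + 730 + 794 + 492 + 463 + 401 + 865 + 196 = 4743
—
[ph_sum: ph BETWEEN 7 AND 9 AND depth_m < 28]
sample_id=7: ✗
sample_id=8: ✓ → 730
sample_id=9: ✗
sample_id=10: ✗
sample_id=11: ✓ → 505
sample_id=12: ✗
sample_id=13: ✗
sample_id=14: ✓ → 479
sample_id=15: ✗
sample_id=16: ✗
sample_id=17: ✗
sample_id=18: ✗
ph_sum = 730 + 505 + 479 = 1714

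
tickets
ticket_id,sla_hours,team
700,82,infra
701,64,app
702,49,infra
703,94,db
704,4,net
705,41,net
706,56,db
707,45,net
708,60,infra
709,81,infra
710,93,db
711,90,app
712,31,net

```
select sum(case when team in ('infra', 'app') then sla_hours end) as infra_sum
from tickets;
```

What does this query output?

426

ticket_id=700: ✓ → 82
ticket_id=701: ✓ → 64
ticket_id=702: ✓ → 49
ticket_id=703: ✗
ticket_id=704: ✗
ticket_id=705: ✗
ticket_id=706: ✗
ticket_id=707: ✗
ticket_id=708: ✓ → 60
ticket_id=709: ✓ → 81
ticket_id=710: ✗
ticket_id=711: ✓ → 90
ticket_id=712: ✗
infra_sum = 82 + 64 + 49 + 60 + 81 + 90 = 426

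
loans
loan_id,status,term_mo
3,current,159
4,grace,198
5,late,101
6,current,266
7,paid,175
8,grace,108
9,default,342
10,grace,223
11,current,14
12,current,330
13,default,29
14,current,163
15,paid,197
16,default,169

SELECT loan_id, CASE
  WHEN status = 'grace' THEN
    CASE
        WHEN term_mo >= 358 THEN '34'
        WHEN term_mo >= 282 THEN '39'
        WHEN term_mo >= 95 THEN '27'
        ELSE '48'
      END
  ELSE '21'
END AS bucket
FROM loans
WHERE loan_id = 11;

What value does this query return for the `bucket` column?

loan_id = 11: status=current, term_mo=14.
status='current' → outer ELSE → 21

21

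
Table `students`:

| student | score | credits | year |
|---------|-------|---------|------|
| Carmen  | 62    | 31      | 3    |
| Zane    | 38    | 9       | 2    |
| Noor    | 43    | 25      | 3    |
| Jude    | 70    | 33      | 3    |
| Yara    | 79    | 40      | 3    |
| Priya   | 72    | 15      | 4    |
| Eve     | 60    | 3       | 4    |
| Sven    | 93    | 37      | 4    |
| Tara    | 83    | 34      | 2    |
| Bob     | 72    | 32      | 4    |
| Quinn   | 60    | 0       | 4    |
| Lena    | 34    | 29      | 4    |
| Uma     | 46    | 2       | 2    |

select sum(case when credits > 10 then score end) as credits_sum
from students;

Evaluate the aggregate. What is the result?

student=Carmen: ✓ → 62
student=Zane: ✗
student=Noor: ✓ → 43
student=Jude: ✓ → 70
student=Yara: ✓ → 79
student=Priya: ✓ → 72
student=Eve: ✗
student=Sven: ✓ → 93
student=Tara: ✓ → 83
student=Bob: ✓ → 72
student=Quinn: ✗
student=Lena: ✓ → 34
student=Uma: ✗
credits_sum = 62 + 43 + 70 + 79 + 72 + 93 + 83 + 72 + 34 = 608

608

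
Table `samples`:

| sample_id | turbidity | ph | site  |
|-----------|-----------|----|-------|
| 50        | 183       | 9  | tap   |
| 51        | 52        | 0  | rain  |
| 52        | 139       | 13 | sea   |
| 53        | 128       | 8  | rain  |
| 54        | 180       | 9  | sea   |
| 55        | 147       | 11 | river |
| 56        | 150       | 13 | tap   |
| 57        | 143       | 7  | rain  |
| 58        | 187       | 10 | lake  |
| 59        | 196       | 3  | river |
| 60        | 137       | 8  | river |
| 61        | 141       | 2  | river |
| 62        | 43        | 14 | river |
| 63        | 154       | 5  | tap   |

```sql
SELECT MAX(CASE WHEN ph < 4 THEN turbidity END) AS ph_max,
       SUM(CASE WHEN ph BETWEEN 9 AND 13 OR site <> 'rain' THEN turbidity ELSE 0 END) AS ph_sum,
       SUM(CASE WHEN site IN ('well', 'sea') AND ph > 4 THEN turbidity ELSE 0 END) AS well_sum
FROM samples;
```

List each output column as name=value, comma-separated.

ph_max=196, ph_sum=1657, well_sum=319

[ph_max: ph < 4]
sample_id=50: ✗
sample_id=51: ✓ → 52
sample_id=52: ✗
sample_id=53: ✗
sample_id=54: ✗
sample_id=55: ✗
sample_id=56: ✗
sample_id=57: ✗
sample_id=58: ✗
sample_id=59: ✓ → 196
sample_id=60: ✗
sample_id=61: ✓ → 141
sample_id=62: ✗
sample_id=63: ✗
ph_max = MAX(52, 196, 141) = 196
—
[ph_sum: ph BETWEEN 9 AND 13 OR site <> 'rain']
sample_id=50: ✓ → 183
sample_id=51: ✗
sample_id=52: ✓ → 139
sample_id=53: ✗
sample_id=54: ✓ → 180
sample_id=55: ✓ → 147
sample_id=56: ✓ → 150
sample_id=57: ✗
sample_id=58: ✓ → 187
sample_id=59: ✓ → 196
sample_id=60: ✓ → 137
sample_id=61: ✓ → 141
sample_id=62: ✓ → 43
sample_id=63: ✓ → 154
ph_sum = 183 + 139 + 180 + 147 + 150 + 187 + 196 + 137 + 141 + 43 + 154 = 1657
—
[well_sum: site IN ('well', 'sea') AND ph > 4]
sample_id=50: ✗
sample_id=51: ✗
sample_id=52: ✓ → 139
sample_id=53: ✗
sample_id=54: ✓ → 180
sample_id=55: ✗
sample_id=56: ✗
sample_id=57: ✗
sample_id=58: ✗
sample_id=59: ✗
sample_id=60: ✗
sample_id=61: ✗
sample_id=62: ✗
sample_id=63: ✗
well_sum = 139 + 180 = 319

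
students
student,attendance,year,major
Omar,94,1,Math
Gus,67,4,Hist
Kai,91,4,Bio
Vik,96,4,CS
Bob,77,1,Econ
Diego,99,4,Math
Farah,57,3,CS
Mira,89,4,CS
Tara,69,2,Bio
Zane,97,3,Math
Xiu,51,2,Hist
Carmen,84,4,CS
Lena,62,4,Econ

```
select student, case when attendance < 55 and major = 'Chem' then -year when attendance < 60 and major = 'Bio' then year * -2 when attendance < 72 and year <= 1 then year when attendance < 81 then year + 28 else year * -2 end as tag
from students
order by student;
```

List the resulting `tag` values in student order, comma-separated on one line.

29, -8, -8, 31, 32, -8, 32, -8, -2, 30, -8, 30, -6

student=Bob: attendance < 81 → 29
student=Carmen: ELSE → -8
student=Diego: ELSE → -8
student=Farah: attendance < 81 → 31
student=Gus: attendance < 81 → 32
student=Kai: ELSE → -8
student=Lena: attendance < 81 → 32
student=Mira: ELSE → -8
student=Omar: ELSE → -2
student=Tara: attendance < 81 → 30
student=Vik: ELSE → -8
student=Xiu: attendance < 81 → 30
student=Zane: ELSE → -6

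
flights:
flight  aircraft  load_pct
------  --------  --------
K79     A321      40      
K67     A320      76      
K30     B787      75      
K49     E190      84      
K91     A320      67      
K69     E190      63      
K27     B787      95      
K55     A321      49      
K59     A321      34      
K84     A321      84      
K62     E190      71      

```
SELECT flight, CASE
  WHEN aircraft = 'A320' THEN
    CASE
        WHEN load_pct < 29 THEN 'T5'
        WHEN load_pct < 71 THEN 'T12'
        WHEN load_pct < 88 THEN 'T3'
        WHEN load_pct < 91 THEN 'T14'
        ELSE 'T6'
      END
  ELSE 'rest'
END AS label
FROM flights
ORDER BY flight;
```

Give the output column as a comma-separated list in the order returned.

rest, rest, rest, rest, rest, rest, T3, rest, rest, rest, T12

flight=K27: aircraft='B787' → outer ELSE → rest
flight=K30: aircraft='B787' → outer ELSE → rest
flight=K49: aircraft='E190' → outer ELSE → rest
flight=K55: aircraft='A321' → outer ELSE → rest
flight=K59: aircraft='A321' → outer ELSE → rest
flight=K62: aircraft='E190' → outer ELSE → rest
flight=K67: aircraft='A320' → inner[load_pct < 88] → T3
flight=K69: aircraft='E190' → outer ELSE → rest
flight=K79: aircraft='A321' → outer ELSE → rest
flight=K84: aircraft='A321' → outer ELSE → rest
flight=K91: aircraft='A320' → inner[load_pct < 71] → T12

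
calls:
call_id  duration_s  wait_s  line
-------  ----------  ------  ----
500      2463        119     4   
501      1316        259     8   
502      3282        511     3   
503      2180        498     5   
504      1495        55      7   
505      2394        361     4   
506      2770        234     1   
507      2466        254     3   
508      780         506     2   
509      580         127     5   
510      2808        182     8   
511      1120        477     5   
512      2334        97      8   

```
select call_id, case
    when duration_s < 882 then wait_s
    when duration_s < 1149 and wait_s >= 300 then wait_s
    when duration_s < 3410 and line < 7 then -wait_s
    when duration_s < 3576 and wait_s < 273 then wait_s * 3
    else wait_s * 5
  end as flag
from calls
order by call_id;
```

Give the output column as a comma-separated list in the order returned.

call_id=500: duration_s < 3410 and line < 7 → -119
call_id=501: duration_s < 3576 and wait_s < 273 → 777
call_id=502: duration_s < 3410 and line < 7 → -511
call_id=503: duration_s < 3410 and line < 7 → -498
call_id=504: duration_s < 3576 and wait_s < 273 → 165
call_id=505: duration_s < 3410 and line < 7 → -361
call_id=506: duration_s < 3410 and line < 7 → -234
call_id=507: duration_s < 3410 and line < 7 → -254
call_id=508: duration_s < 882 → 506
call_id=509: duration_s < 882 → 127
call_id=510: duration_s < 3576 and wait_s < 273 → 546
call_id=511: duration_s < 1149 and wait_s >= 300 → 477
call_id=512: duration_s < 3576 and wait_s < 273 → 291

-119, 777, -511, -498, 165, -361, -234, -254, 506, 127, 546, 477, 291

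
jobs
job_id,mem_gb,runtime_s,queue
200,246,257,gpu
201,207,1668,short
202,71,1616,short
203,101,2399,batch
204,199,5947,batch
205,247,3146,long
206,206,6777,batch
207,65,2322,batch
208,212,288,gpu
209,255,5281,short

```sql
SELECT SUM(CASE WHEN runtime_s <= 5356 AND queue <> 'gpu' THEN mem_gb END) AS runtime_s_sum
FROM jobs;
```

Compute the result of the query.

job_id=200: ✗
job_id=201: ✓ → 207
job_id=202: ✓ → 71
job_id=203: ✓ → 101
job_id=204: ✗
job_id=205: ✓ → 247
job_id=206: ✗
job_id=207: ✓ → 65
job_id=208: ✗
job_id=209: ✓ → 255
runtime_s_sum = 207 + 71 + 101 + 247 + 65 + 255 = 946

946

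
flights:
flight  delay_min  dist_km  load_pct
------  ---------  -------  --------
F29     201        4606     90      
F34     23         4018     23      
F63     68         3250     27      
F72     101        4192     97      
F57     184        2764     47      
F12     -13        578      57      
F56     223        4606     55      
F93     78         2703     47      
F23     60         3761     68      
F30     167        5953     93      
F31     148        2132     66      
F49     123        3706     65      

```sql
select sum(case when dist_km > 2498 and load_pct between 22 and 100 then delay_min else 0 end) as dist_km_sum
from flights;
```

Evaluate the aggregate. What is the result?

1228

flight=F29: ✓ → 201
flight=F34: ✓ → 23
flight=F63: ✓ → 68
flight=F72: ✓ → 101
flight=F57: ✓ → 184
flight=F12: ✗
flight=F56: ✓ → 223
flight=F93: ✓ → 78
flight=F23: ✓ → 60
flight=F30: ✓ → 167
flight=F31: ✗
flight=F49: ✓ → 123
dist_km_sum = 201 + 23 + 68 + 101 + 184 + 223 + 78 + 60 + 167 + 123 = 1228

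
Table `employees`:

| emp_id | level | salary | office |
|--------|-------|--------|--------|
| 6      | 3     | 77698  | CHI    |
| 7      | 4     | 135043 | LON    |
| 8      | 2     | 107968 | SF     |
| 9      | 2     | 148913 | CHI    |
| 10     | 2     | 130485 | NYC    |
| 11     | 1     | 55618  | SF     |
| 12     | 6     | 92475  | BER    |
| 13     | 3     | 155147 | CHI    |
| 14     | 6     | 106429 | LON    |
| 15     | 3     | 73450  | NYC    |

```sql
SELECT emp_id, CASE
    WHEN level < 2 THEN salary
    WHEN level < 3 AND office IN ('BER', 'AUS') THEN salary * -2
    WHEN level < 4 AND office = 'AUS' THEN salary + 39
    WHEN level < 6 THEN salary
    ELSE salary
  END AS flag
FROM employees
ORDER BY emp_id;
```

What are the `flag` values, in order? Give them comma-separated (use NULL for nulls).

77698, 135043, 107968, 148913, 130485, 55618, 92475, 155147, 106429, 73450

emp_id=6: level < 6 → 77698
emp_id=7: level < 6 → 135043
emp_id=8: level < 6 → 107968
emp_id=9: level < 6 → 148913
emp_id=10: level < 6 → 130485
emp_id=11: level < 2 → 55618
emp_id=12: ELSE → 92475
emp_id=13: level < 6 → 155147
emp_id=14: ELSE → 106429
emp_id=15: level < 6 → 73450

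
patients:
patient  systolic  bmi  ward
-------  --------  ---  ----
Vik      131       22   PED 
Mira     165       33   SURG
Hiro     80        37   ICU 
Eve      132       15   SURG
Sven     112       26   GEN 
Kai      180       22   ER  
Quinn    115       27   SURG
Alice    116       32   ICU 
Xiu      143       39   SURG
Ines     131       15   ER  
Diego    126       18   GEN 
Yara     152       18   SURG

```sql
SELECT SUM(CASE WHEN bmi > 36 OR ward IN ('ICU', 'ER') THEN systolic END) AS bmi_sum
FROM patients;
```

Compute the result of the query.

patient=Vik: ✗
patient=Mira: ✗
patient=Hiro: ✓ → 80
patient=Eve: ✗
patient=Sven: ✗
patient=Kai: ✓ → 180
patient=Quinn: ✗
patient=Alice: ✓ → 116
patient=Xiu: ✓ → 143
patient=Ines: ✓ → 131
patient=Diego: ✗
patient=Yara: ✗
bmi_sum = 80 + 180 + 116 + 143 + 131 = 650

650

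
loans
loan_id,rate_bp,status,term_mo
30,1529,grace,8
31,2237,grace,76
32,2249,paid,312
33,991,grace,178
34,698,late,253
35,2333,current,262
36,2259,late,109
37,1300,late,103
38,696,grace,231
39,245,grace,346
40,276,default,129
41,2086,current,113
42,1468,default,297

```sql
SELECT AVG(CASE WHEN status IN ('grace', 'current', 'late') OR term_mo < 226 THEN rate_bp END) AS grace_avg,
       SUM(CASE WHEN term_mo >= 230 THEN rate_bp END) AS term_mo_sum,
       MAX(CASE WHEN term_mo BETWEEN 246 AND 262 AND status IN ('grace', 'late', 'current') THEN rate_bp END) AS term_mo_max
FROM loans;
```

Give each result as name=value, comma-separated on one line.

[grace_avg: status IN ('grace', 'current', 'late') OR term_mo < 226]
loan_id=30: ✓ → 1529
loan_id=31: ✓ → 2237
loan_id=32: ✗
loan_id=33: ✓ → 991
loan_id=34: ✓ → 698
loan_id=35: ✓ → 2333
loan_id=36: ✓ → 2259
loan_id=37: ✓ → 1300
loan_id=38: ✓ → 696
loan_id=39: ✓ → 245
loan_id=40: ✓ → 276
loan_id=41: ✓ → 2086
loan_id=42: ✗
grace_avg = (1529 + 2237 + 991 + 698 + 2333 + 2259 + 1300 + 696 + 245 + 276 + 2086) / 11 = 1331.8181818182
—
[term_mo_sum: term_mo >= 230]
loan_id=30: ✗
loan_id=31: ✗
loan_id=32: ✓ → 2249
loan_id=33: ✗
loan_id=34: ✓ → 698
loan_id=35: ✓ → 2333
loan_id=36: ✗
loan_id=37: ✗
loan_id=38: ✓ → 696
loan_id=39: ✓ → 245
loan_id=40: ✗
loan_id=41: ✗
loan_id=42: ✓ → 1468
term_mo_sum = 2249 + 698 + 2333 + 696 + 245 + 1468 = 7689
—
[term_mo_max: term_mo BETWEEN 246 AND 262 AND status IN ('grace', 'late', 'current')]
loan_id=30: ✗
loan_id=31: ✗
loan_id=32: ✗
loan_id=33: ✗
loan_id=34: ✓ → 698
loan_id=35: ✓ → 2333
loan_id=36: ✗
loan_id=37: ✗
loan_id=38: ✗
loan_id=39: ✗
loan_id=40: ✗
loan_id=41: ✗
loan_id=42: ✗
term_mo_max = MAX(698, 2333) = 2333

grace_avg=1331.8181818182, term_mo_sum=7689, term_mo_max=2333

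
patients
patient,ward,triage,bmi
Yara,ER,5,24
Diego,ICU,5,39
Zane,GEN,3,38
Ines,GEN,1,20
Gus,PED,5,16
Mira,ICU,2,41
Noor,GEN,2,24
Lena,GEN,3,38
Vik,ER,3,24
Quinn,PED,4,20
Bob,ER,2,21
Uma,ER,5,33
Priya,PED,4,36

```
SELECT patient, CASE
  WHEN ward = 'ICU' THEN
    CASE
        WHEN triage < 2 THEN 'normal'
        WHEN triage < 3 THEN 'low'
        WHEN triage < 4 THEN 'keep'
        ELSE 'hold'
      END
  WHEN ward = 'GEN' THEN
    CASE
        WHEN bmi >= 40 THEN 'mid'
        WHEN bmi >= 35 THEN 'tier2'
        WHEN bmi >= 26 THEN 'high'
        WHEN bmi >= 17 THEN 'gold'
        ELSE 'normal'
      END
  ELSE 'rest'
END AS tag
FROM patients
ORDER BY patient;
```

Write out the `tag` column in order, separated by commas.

patient=Bob: ward='ER' → outer ELSE → rest
patient=Diego: ward='ICU' → inner[ELSE] → hold
patient=Gus: ward='PED' → outer ELSE → rest
patient=Ines: ward='GEN' → inner[bmi >= 17] → gold
patient=Lena: ward='GEN' → inner[bmi >= 35] → tier2
patient=Mira: ward='ICU' → inner[triage < 3] → low
patient=Noor: ward='GEN' → inner[bmi >= 17] → gold
patient=Priya: ward='PED' → outer ELSE → rest
patient=Quinn: ward='PED' → outer ELSE → rest
patient=Uma: ward='ER' → outer ELSE → rest
patient=Vik: ward='ER' → outer ELSE → rest
patient=Yara: ward='ER' → outer ELSE → rest
patient=Zane: ward='GEN' → inner[bmi >= 35] → tier2

rest, hold, rest, gold, tier2, low, gold, rest, rest, rest, rest, rest, tier2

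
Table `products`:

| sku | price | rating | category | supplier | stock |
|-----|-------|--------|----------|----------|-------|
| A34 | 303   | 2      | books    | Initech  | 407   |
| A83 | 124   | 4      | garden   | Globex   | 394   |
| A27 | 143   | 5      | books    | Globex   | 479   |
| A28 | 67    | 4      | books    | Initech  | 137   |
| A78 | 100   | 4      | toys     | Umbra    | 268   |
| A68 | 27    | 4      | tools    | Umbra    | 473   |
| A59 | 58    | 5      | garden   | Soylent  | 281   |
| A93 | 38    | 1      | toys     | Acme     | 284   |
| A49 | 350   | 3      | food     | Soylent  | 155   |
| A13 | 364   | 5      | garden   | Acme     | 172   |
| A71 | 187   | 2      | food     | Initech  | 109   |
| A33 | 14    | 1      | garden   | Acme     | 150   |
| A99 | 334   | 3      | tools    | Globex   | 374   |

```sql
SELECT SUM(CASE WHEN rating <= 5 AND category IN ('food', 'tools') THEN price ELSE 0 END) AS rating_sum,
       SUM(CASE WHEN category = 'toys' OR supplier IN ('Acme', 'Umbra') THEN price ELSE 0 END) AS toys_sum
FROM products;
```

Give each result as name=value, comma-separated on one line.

rating_sum=898, toys_sum=543

[rating_sum: rating <= 5 AND category IN ('food', 'tools')]
sku=A34: ✗
sku=A83: ✗
sku=A27: ✗
sku=A28: ✗
sku=A78: ✗
sku=A68: ✓ → 27
sku=A59: ✗
sku=A93: ✗
sku=A49: ✓ → 350
sku=A13: ✗
sku=A71: ✓ → 187
sku=A33: ✗
sku=A99: ✓ → 334
rating_sum = 27 + 350 + 187 + 334 = 898
—
[toys_sum: category = 'toys' OR supplier IN ('Acme', 'Umbra')]
sku=A34: ✗
sku=A83: ✗
sku=A27: ✗
sku=A28: ✗
sku=A78: ✓ → 100
sku=A68: ✓ → 27
sku=A59: ✗
sku=A93: ✓ → 38
sku=A49: ✗
sku=A13: ✓ → 364
sku=A71: ✗
sku=A33: ✓ → 14
sku=A99: ✗
toys_sum = 100 + 27 + 38 + 364 + 14 = 543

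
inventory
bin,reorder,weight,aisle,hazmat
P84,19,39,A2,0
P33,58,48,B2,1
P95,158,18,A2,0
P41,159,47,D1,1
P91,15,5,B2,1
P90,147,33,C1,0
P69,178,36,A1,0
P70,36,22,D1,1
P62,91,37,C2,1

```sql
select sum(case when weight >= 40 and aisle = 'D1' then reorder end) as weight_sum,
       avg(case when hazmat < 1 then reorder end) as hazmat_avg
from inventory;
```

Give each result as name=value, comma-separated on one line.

weight_sum=159, hazmat_avg=125.5

[weight_sum: weight >= 40 and aisle = 'D1']
bin=P84: ✗
bin=P33: ✗
bin=P95: ✗
bin=P41: ✓ → 159
bin=P91: ✗
bin=P90: ✗
bin=P69: ✗
bin=P70: ✗
bin=P62: ✗
weight_sum = 159
—
[hazmat_avg: hazmat < 1]
bin=P84: ✓ → 19
bin=P33: ✗
bin=P95: ✓ → 158
bin=P41: ✗
bin=P91: ✗
bin=P90: ✓ → 147
bin=P69: ✓ → 178
bin=P70: ✗
bin=P62: ✗
hazmat_avg = (19 + 158 + 147 + 178) / 4 = 125.5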